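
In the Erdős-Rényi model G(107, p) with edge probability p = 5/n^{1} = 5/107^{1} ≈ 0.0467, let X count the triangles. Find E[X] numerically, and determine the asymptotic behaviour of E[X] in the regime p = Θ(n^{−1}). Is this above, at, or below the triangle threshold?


Number of potential triangles: C(107, 3) = 198485.
Each occurs with probability p³ ≈ (0.0467)³ ≈ 1.02037e-04.
By linearity: E[X] = C(107, 3)·p³ ≈ 198485 · 1.02037e-04 ≈ 20.253.
Here α = 1, so p = 5/n is exactly at the triangle threshold p ~ 1/n. Asymptotically E[X] → c³/6 = 5³/6 = 125/6 ≈ 20.833, a bounded constant. In this regime the triangle count is asymptotically Poisson(c³/6).

E[X] ≈ 20.253; in regime p = Θ(1/n^{1}) E[X] stays bounded (at the triangle threshold p ~ 1/n).


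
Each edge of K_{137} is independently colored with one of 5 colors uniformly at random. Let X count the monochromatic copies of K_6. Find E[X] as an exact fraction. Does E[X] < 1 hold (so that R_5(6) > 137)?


E[X] = C(137, 6) · 5^{1 − 15} = 8218472724 · 5^{−14} = 8218472724/6103515625.
As a reduced fraction: E[X] = 8218472724/6103515625 ≈ 1.346515.
Is E[X] < 1? NO.
Since E[X] ≥ 1, the first-moment bound is inconclusive at n = 137; it does NOT by itself certify R_5(6) > 137.

E[X] = 8218472724/6103515625 ≈ 1.346515; E[X] ≥ 1; first-moment method inconclusive here.


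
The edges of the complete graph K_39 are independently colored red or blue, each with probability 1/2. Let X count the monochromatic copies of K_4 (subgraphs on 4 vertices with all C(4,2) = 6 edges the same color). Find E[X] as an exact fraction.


Let X = Σ_S X_S over the C(39, 4) = 82251 subsets S of size 4, where X_S = 1 if the K_4 on S is monochromatic.
For a fixed S, the K_4 on S has C(4, 2) = 6 edges. P[all 6 edges red] = (1/2)^6, and likewise for blue, so P[monochromatic] = 2·(1/2)^6 = 2^{1 − 6} = 1/32.
By linearity: E[X] = C(39, 4) · 2^{1 − 6} = 82251 · 1/32 = 82251/32.
Numerically: E[X] ≈ 2570.3438.

E[X] = C(39,4)·2^(1−C(4,2)) = 82251/32 ≈ 2570.3438.


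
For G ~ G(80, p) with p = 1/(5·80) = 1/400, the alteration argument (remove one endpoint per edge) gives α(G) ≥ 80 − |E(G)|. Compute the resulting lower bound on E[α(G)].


E[|E(G)|] = C(80, 2)·p = 3160 · (1/400) = 79/10.
E[α(G)] ≥ n − E[|E(G)|] = 80 − 79/10 = 721/10.
Numerically: ≈ 72.1000.
(This is only a lower bound; the true E[α(G)] may be larger.)

E[α(G)] ≥ 721/10 ≈ 72.1000.


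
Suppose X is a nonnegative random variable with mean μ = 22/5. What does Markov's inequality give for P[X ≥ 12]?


μ = E[X] = 22/5, a = 12.
Markov: P[X ≥ 12] ≤ μ/a = (22/5)/12 = 11/30.
Numerically: ≈ 0.3667.
(Since a = 12 > μ = 4.4000, the bound 11/30 is < 1 and informative.)

P[X ≥ 12] ≤ 11/30 ≈ 0.3667.


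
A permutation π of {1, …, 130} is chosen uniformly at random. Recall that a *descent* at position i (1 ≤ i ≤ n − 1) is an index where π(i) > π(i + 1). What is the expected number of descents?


Write X = Σ X_I over i = 1, …, 129, with X_I the indicator of one descent.
There are 129 indicators.
For each fixed i, the pair (π(i), π(i+1)) is a uniformly random ordered pair of distinct values from {1, …, 130}; by symmetry P[π(i) > π(i+1)] = 1/2.
By linearity: E[X] = 129 · (1/2) = (130 − 1) · (1/2) = 129/2 ≈ 64.50000.

E[X] = 129/2 = 64.50000.


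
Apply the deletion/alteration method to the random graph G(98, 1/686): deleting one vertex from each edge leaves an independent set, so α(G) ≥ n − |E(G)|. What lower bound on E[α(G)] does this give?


E[|E(G)|] = C(98, 2)·p = 4753 · (1/686) = 97/14.
E[α(G)] ≥ n − E[|E(G)|] = 98 − 97/14 = 1275/14.
Numerically: ≈ 91.071429.
(This is only a lower bound; the true E[α(G)] may be larger.)

E[α(G)] ≥ 1275/14 ≈ 91.071429.


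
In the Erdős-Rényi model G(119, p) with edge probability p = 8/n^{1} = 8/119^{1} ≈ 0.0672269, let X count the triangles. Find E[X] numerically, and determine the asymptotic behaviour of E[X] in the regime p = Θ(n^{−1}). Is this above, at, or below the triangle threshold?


Number of potential triangles: C(119, 3) = 273819.
Each occurs with probability p³ ≈ (0.0672269)³ ≈ 3.03828897e-04.
By linearity: E[X] = C(119, 3)·p³ ≈ 273819 · 3.03828897e-04 ≈ 83.194125.
Here α = 1, so p = 8/n is exactly at the triangle threshold p ~ 1/n. Asymptotically E[X] → c³/6 = 8³/6 = 256/3 ≈ 85.333333, a bounded constant. In this regime the triangle count is asymptotically Poisson(c³/6).

E[X] ≈ 83.194125; in regime p = Θ(1/n^{1}) E[X] stays bounded (at the triangle threshold p ~ 1/n).


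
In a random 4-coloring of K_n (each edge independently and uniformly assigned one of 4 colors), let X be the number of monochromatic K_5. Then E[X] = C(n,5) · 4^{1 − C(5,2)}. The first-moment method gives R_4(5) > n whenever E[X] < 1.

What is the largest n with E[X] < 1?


We need C(n, 5) · 4^{1 − 10} < 1, i.e. C(n, 5) < 4^{10 − 1} = 262144.
Check values of n near the boundary:
  n = 31: C(31, 5) = 169911; 169911 < 262144? YES
  n = 32: C(32, 5) = 201376; 201376 < 262144? YES
  n = 33: C(33, 5) = 237336; 237336 < 262144? YES
  n = 34: C(34, 5) = 278256; 278256 < 262144? NO
The largest n with C(n, 5) < 262144 is n = 33 (where E[X] = 29667/32768 ≈ 0.90536). Hence R_4(5) > 33, i.e. R_4(5) ≥ 34.

Largest n = 33; hence R_4(5) > 33.


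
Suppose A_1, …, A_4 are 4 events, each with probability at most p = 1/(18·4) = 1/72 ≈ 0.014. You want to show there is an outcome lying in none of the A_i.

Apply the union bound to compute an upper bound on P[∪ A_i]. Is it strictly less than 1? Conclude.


Union bound: P[∪_{i=1}^{4} A_i] ≤ Σ_i P[A_i] ≤ 4·p = 4·(1/72) = 1/18.
Numerically: 1/18 ≈ 0.056.
Is 1/18 < 1? YES.
Since P[∪ A_i] ≤ 1/18 < 1, the complement has P[∩ A_i^c] ≥ 1 − 1/18 = 17/18 > 0, so some outcome avoids every A_i.

4·p = 1/18 ≈ 0.056; existence CERTIFIED by the union bound.


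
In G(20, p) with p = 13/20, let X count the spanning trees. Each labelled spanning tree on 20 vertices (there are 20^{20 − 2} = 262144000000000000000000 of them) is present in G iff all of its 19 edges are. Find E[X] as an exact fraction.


K_20 has 20^{20 − 2} = 262144000000000000000000 labelled spanning trees.
For each such spanning tree H, let X_H = 1 if all 19 edges of H are present in G. Then P[X_H = 1] = p^{19} = (13/20)^{19} = 1461920290375446110677/5242880000000000000000000.
Summing the indicators: E[X] = Σ_H E[X_H] = 262144000000000000000000 · p^{19} = 262144000000000000000000 · 1461920290375446110677/5242880000000000000000000 = 1461920290375446110677/20.
Numerically: E[X] ≈ 7.3096e+19.

E[X] = 262144000000000000000000 · (13/20)^{19} = 1461920290375446110677/20 ≈ 7.3096e+19.


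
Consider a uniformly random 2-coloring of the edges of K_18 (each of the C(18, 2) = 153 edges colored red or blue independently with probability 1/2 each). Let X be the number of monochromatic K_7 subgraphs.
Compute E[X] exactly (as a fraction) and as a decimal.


Let X = Σ_S X_S over the C(18, 7) = 31824 subsets S of size 7, where X_S = 1 if the K_7 on S is monochromatic.
For a fixed S, the K_7 on S has C(7, 2) = 21 edges. P[all 21 edges red] = (1/2)^21, and likewise for blue, so P[monochromatic] = 2·(1/2)^21 = 2^{1 − 21} = 1/1048576.
Summing: E[X] = C(18, 7) · 2^{1 − 21} = 31824 · 1/1048576 = 1989/65536.
Numerically: E[X] ≈ 0.030.

E[X] = C(18,7)·2^(1−C(7,2)) = 1989/65536 ≈ 0.030.


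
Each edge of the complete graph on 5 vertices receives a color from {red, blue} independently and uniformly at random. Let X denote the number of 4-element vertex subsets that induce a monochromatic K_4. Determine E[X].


Let X = Σ_S X_S over the C(5, 4) = 5 subsets S of size 4, where X_S = 1 if the K_4 on S is monochromatic.
For a fixed S, the K_4 on S has C(4, 2) = 6 edges. P[all 6 edges red] = (1/2)^6, and likewise for blue, so P[monochromatic] = 2·(1/2)^6 = 2^{1 − 6} = 1/32.
By linearity: E[X] = C(5, 4) · 2^{1 − 6} = 5 · 1/32 = 5/32.
Numerically: E[X] ≈ 0.156.

E[X] = C(5,4)·2^(1−C(4,2)) = 5/32 ≈ 0.156.


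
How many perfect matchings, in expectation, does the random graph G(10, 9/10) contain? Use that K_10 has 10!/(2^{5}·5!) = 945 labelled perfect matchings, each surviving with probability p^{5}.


K_10 has 10!/(2^{5}·5!) = 945 labelled perfect matchings.
For each such perfect matching H, let X_H = 1 if all 5 edges of H are present in G. Then P[X_H = 1] = p^{5} = (9/10)^{5} = 59049/100000.
Summing the indicators: E[X] = Σ_H E[X_H] = 945 · p^{5} = 945 · 59049/100000 = 11160261/20000.
Numerically: E[X] ≈ 558.013.

E[X] = 945 · (9/10)^{5} = 11160261/20000 ≈ 558.013.


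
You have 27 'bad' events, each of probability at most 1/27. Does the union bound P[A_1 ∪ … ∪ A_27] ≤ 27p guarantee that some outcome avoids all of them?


Union bound: P[∪_{i=1}^{27} A_i] ≤ Σ_i P[A_i] ≤ 27·p = 27·(1/27) = 1.
Numerically: 1 ≈ 1.00000.
Is 1 < 1? NO.
Since the bound 1 is ≥ 1, the union bound is uninformative here; it does NOT by itself certify existence.

27·p = 1 ≈ 1.00000; existence NOT certified by the union bound.


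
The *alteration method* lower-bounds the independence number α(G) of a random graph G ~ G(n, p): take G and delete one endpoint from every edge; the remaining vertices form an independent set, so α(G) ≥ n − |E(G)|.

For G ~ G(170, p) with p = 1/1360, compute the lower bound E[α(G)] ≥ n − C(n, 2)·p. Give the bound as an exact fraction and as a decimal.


E[|E(G)|] = C(170, 2)·p = 14365 · (1/1360) = 169/16.
E[α(G)] ≥ n − E[|E(G)|] = 170 − 169/16 = 2551/16.
Numerically: ≈ 159.43750.
(This is only a lower bound; the true E[α(G)] may be larger.)

E[α(G)] ≥ 2551/16 ≈ 159.43750.


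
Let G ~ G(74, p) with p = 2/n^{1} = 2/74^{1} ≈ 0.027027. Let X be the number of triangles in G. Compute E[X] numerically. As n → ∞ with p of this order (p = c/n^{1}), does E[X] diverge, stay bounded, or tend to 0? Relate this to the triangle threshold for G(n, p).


Number of potential triangles: C(74, 3) = 64824.
Each occurs with probability p³ ≈ (0.027027)³ ≈ 1.97421673e-05.
By linearity: E[X] = C(74, 3)·p³ ≈ 64824 · 1.97421673e-05 ≈ 1.279766.
Here α = 1, so p = 2/n is exactly at the triangle threshold p ~ 1/n. Asymptotically E[X] → c³/6 = 2³/6 = 4/3 ≈ 1.333333, a bounded constant. In this regime the triangle count is asymptotically Poisson(c³/6).

E[X] ≈ 1.279766; in regime p = Θ(1/n^{1}) E[X] stays bounded (at the triangle threshold p ~ 1/n).


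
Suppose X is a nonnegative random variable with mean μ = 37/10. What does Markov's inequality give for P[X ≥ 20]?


μ = E[X] = 37/10, a = 20.
Markov: P[X ≥ 20] ≤ μ/a = (37/10)/20 = 37/200.
Numerically: ≈ 0.18500.
(Since a = 20 > μ = 3.70000, the bound 37/200 is < 1 and informative.)

P[X ≥ 20] ≤ 37/200 ≈ 0.18500.


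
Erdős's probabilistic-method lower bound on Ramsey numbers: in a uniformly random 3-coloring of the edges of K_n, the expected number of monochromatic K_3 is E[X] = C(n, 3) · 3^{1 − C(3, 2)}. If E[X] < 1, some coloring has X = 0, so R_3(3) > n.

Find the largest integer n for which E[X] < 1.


We need C(n, 3) · 3^{1 − 3} < 1, i.e. C(n, 3) < 3^{3 − 1} = 9.
Check values of n near the boundary:
  n = 3: C(3, 3) = 1; 1 < 9? YES
  n = 4: C(4, 3) = 4; 4 < 9? YES
  n = 5: C(5, 3) = 10; 10 < 9? NO
The largest n with C(n, 3) < 9 is n = 4 (where E[X] = 4/9 ≈ 0.44444). Hence R_3(3) > 4, i.e. R_3(3) ≥ 5.

Largest n = 4; hence R_3(3) > 4.


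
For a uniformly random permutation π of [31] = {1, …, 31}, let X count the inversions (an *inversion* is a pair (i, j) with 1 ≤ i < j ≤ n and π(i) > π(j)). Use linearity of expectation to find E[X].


Write X = Σ X_I over the C(31, 2) = 465 pairs i < j, with X_I the indicator of one inversion.
There are 465 indicators.
For each fixed pair i < j, the values π(i) and π(j) are two distinct elements of {1, …, 31} in uniformly random order; by symmetry P[π(i) > π(j)] = 1/2.
By linearity: E[X] = 465 · (1/2) = C(31, 2) · (1/2) = 465/2 = 465/2 ≈ 232.5000.

E[X] = 465/2 = 232.5000.


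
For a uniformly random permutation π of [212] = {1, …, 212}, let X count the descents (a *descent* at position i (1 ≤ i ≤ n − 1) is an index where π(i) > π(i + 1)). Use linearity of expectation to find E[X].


Write X = Σ X_I over i = 1, …, 211, with X_I the indicator of one descent.
There are 211 indicators.
For each fixed i, the pair (π(i), π(i+1)) is a uniformly random ordered pair of distinct values from {1, …, 212}; by symmetry P[π(i) > π(i+1)] = 1/2.
By linearity: E[X] = 211 · (1/2) = (212 − 1) · (1/2) = 211/2 ≈ 105.500.

E[X] = 211/2 = 105.500.


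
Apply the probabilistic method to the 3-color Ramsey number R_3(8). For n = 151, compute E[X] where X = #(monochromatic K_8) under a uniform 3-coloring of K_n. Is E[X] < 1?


E[X] = C(151, 8) · 3^{1 − 28} = 5551321138650 · 3^{−27} = 5551321138650/7625597484987.
As a reduced fraction: E[X] = 616813459850/847288609443 ≈ 0.7279851.
Is E[X] < 1? YES.
Since E[X] < 1, there exists a 3-coloring of K_{151} with no monochromatic K_8; hence R_3(8) > 151.

E[X] = 616813459850/847288609443 ≈ 0.7279851; E[X] < 1, so R_3(8) > 151.


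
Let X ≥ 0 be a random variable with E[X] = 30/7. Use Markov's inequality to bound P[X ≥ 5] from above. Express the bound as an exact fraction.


μ = E[X] = 30/7, a = 5.
Markov: P[X ≥ 5] ≤ μ/a = (30/7)/5 = 6/7.
Numerically: ≈ 0.85714.
(Since a = 5 > μ = 4.28571, the bound 6/7 is < 1 and informative.)

P[X ≥ 5] ≤ 6/7 ≈ 0.85714.


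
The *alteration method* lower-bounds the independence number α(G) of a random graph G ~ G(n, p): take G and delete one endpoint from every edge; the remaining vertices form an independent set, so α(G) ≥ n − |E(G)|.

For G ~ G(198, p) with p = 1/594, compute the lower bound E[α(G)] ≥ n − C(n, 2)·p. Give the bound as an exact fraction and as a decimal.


E[|E(G)|] = C(198, 2)·p = 19503 · (1/594) = 197/6.
E[α(G)] ≥ n − E[|E(G)|] = 198 − 197/6 = 991/6.
Numerically: ≈ 165.167.
(This is only a lower bound; the true E[α(G)] may be larger.)

E[α(G)] ≥ 991/6 ≈ 165.167.


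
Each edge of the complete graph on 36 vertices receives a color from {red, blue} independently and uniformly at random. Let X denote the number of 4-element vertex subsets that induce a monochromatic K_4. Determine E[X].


Let X = Σ_S X_S over the C(36, 4) = 58905 subsets S of size 4, where X_S = 1 if the K_4 on S is monochromatic.
For a fixed S, the K_4 on S has C(4, 2) = 6 edges. P[all 6 edges red] = (1/2)^6, and likewise for blue, so P[monochromatic] = 2·(1/2)^6 = 2^{1 − 6} = 1/32.
By linearity of expectation: E[X] = C(36, 4) · 2^{1 − 6} = 58905 · 1/32 = 58905/32.
Numerically: E[X] ≈ 1840.7812.

E[X] = C(36,4)·2^(1−C(4,2)) = 58905/32 ≈ 1840.7812.


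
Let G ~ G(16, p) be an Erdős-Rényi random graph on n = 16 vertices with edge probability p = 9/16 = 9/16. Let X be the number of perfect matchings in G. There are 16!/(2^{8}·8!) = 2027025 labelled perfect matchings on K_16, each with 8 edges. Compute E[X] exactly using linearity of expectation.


K_16 has 16!/(2^{8}·8!) = 2027025 labelled perfect matchings.
For each such perfect matching H, let X_H = 1 if all 8 edges of H are present in G. Then P[X_H = 1] = p^{8} = (9/16)^{8} = 43046721/4294967296.
By linearity: E[X] = Σ_H E[X_H] = 2027025 · p^{8} = 2027025 · 43046721/4294967296 = 87256779635025/4294967296.
Numerically: E[X] ≈ 2.03e+04.

E[X] = 2027025 · (9/16)^{8} = 87256779635025/4294967296 ≈ 2.03e+04.


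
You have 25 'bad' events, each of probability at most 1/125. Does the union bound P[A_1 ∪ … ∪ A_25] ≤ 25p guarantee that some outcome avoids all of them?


Union bound: P[∪_{i=1}^{25} A_i] ≤ Σ_i P[A_i] ≤ 25·p = 25·(1/125) = 1/5.
Numerically: 1/5 ≈ 0.200.
Is 1/5 < 1? YES.
Since P[∪ A_i] ≤ 1/5 < 1, the complement has P[∩ A_i^c] ≥ 1 − 1/5 = 4/5 > 0, so some outcome avoids every A_i.

25·p = 1/5 ≈ 0.200; existence CERTIFIED by the union bound.


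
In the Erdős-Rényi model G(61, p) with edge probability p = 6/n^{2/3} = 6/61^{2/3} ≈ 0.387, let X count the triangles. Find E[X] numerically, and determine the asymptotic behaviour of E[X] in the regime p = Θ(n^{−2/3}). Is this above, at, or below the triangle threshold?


Number of potential triangles: C(61, 3) = 35990.
Each occurs with probability p³ ≈ (0.387)³ ≈ 5.80489e-02.
By linearity: E[X] = C(61, 3)·p³ ≈ 35990 · 5.80489e-02 ≈ 2089.180.
Since α = 2/3 < 1, p = c/n^{2/3} ≫ 1/n is above the triangle threshold p ~ 1/n. Asymptotically E[X] ~ (c³/6)·n^{3(1−α)} = (6³/6)·n^{1} → ∞; triangles are abundant w.h.p.

E[X] ≈ 2089.180; in regime p = Θ(1/n^{2/3}) E[X] diverges (above the triangle threshold p ~ 1/n).


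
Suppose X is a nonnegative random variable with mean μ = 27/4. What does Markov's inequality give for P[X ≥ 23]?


μ = E[X] = 27/4, a = 23.
Markov: P[X ≥ 23] ≤ μ/a = (27/4)/23 = 27/92.
Numerically: ≈ 0.2935.
(Since a = 23 > μ = 6.7500, the bound 27/92 is < 1 and informative.)

P[X ≥ 23] ≤ 27/92 ≈ 0.2935.


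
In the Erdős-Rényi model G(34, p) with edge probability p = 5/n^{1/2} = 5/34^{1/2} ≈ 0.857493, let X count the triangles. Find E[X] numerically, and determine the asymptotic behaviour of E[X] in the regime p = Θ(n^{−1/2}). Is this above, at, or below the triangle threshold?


Number of potential triangles: C(34, 3) = 5984.
Each occurs with probability p³ ≈ (0.857493)³ ≈ 6.30509504e-01.
By linearity: E[X] = C(34, 3)·p³ ≈ 5984 · 6.30509504e-01 ≈ 3772.968873.
Since α = 1/2 < 1, p = c/n^{1/2} ≫ 1/n is above the triangle threshold p ~ 1/n. Asymptotically E[X] ~ (c³/6)·n^{3(1−α)} = (5³/6)·n^{1.5} → ∞; triangles are abundant w.h.p.

E[X] ≈ 3772.968873; in regime p = Θ(1/n^{1/2}) E[X] diverges (above the triangle threshold p ~ 1/n).


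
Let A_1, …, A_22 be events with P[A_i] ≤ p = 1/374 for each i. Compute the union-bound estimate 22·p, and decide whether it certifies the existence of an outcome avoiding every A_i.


Union bound: P[∪_{i=1}^{22} A_i] ≤ Σ_i P[A_i] ≤ 22·p = 22·(1/374) = 1/17.
Numerically: 1/17 ≈ 0.05882.
Is 1/17 < 1? YES.
Since P[∪ A_i] ≤ 1/17 < 1, the complement has P[∩ A_i^c] ≥ 1 − 1/17 = 16/17 > 0, so some outcome avoids every A_i.

22·p = 1/17 ≈ 0.05882; existence CERTIFIED by the union bound.


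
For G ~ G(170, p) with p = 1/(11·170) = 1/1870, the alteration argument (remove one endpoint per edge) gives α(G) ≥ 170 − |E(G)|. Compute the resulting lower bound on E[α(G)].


E[|E(G)|] = C(170, 2)·p = 14365 · (1/1870) = 169/22.
E[α(G)] ≥ n − E[|E(G)|] = 170 − 169/22 = 3571/22.
Numerically: ≈ 162.31818.
(This is only a lower bound; the true E[α(G)] may be larger.)

E[α(G)] ≥ 3571/22 ≈ 162.31818.


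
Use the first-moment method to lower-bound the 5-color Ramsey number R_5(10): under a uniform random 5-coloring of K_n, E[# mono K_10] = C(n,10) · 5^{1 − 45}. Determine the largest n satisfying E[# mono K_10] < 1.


We need C(n, 10) · 5^{1 − 45} < 1, i.e. C(n, 10) < 5^{45 − 1} = 5684341886080801486968994140625.
Check values of n near the boundary:
  n = 5386: C(5386, 10) = 5613966214234562222231428510561; 5613966214234562222231428510561 < 5684341886080801486968994140625? YES
  n = 5387: C(5387, 10) = 5624406917627224603154306376491; 5624406917627224603154306376491 < 5684341886080801486968994140625? YES
  n = 5388: C(5388, 10) = 5634865093375880654852250419586; 5634865093375880654852250419586 < 5684341886080801486968994140625? YES
  n = 5389: C(5389, 10) = 5645340767466558997768874792926; 5645340767466558997768874792926 < 5684341886080801486968994140625? YES
  n = 5390: C(5390, 10) = 5655833965919099070255434039753; 5655833965919099070255434039753 < 5684341886080801486968994140625? YES
  n = 5391: C(5391, 10) = 5666344714787188828795213697883; 5666344714787188828795213697883 < 5684341886080801486968994140625? YES
  n = 5392: C(5392, 10) = 5676873040158402483252283957448; 5676873040158402483252283957448 < 5684341886080801486968994140625? YES
  n = 5393: C(5393, 10) = 5687418968154238267170642278008; 5687418968154238267170642278008 < 5684341886080801486968994140625? NO
  n = 5394: C(5394, 10) = 5697982524930156243149785372878; 5697982524930156243149785372878 < 5684341886080801486968994140625? NO
  n = 5395: C(5395, 10) = 5708563736675616143322765475706; 5708563736675616143322765475706 < 5684341886080801486968994140625? NO
The largest n with C(n, 10) < 5684341886080801486968994140625 is n = 5392 (where E[X] = 5676873040158402483252283957448/5684341886080801486968994140625 ≈ 0.9986861). Hence R_5(10) > 5392, i.e. R_5(10) ≥ 5393.

Largest n = 5392; hence R_5(10) > 5392.


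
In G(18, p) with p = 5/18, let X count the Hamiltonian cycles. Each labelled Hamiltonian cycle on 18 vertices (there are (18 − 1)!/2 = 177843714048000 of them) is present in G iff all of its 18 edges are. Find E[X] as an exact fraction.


K_18 has (18 − 1)!/2 = 177843714048000 labelled Hamiltonian cycles.
For each such Hamiltonian cycle H, let X_H = 1 if all 18 edges of H are present in G. Then P[X_H = 1] = p^{18} = (5/18)^{18} = 3814697265625/39346408075296537575424.
Summing the indicators: E[X] = Σ_H E[X_H] = 177843714048000 · p^{18} = 177843714048000 · 3814697265625/39346408075296537575424 = 56800365447998046875/3294258113514384.
Numerically: E[X] ≈ 17242.2.

E[X] = 177843714048000 · (5/18)^{18} = 56800365447998046875/3294258113514384 ≈ 17242.2.


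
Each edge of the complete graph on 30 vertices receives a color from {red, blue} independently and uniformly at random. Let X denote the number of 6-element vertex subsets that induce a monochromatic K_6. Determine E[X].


Let X = Σ_S X_S over the C(30, 6) = 593775 subsets S of size 6, where X_S = 1 if the K_6 on S is monochromatic.
For a fixed S, the K_6 on S has C(6, 2) = 15 edges. P[all 15 edges red] = (1/2)^15, and likewise for blue, so P[monochromatic] = 2·(1/2)^15 = 2^{1 − 15} = 1/16384.
Summing: E[X] = C(30, 6) · 2^{1 − 15} = 593775 · 1/16384 = 593775/16384.
Numerically: E[X] ≈ 36.241150.

E[X] = C(30,6)·2^(1−C(6,2)) = 593775/16384 ≈ 36.241150.


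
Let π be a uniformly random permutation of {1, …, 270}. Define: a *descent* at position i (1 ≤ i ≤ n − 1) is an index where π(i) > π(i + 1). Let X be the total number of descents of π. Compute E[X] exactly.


Write X = Σ X_I over i = 1, …, 269, with X_I the indicator of one descent.
There are 269 indicators.
For each fixed i, the pair (π(i), π(i+1)) is a uniformly random ordered pair of distinct values from {1, …, 270}; by symmetry P[π(i) > π(i+1)] = 1/2.
By linearity: E[X] = 269 · (1/2) = (270 − 1) · (1/2) = 269/2 ≈ 134.500000.

E[X] = 269/2 = 134.500000.


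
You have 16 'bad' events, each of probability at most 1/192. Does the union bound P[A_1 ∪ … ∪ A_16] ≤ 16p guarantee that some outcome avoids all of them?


Union bound: P[∪_{i=1}^{16} A_i] ≤ Σ_i P[A_i] ≤ 16·p = 16·(1/192) = 1/12.
Numerically: 1/12 ≈ 0.0833.
Is 1/12 < 1? YES.
Since P[∪ A_i] ≤ 1/12 < 1, the complement has P[∩ A_i^c] ≥ 1 − 1/12 = 11/12 > 0, so some outcome avoids every A_i.

16·p = 1/12 ≈ 0.0833; existence CERTIFIED by the union bound.


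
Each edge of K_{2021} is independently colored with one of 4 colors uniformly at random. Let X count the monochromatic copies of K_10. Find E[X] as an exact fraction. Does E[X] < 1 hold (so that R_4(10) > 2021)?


E[X] = C(2021, 10) · 4^{1 − 45} = 306347841644770462864800616 · 4^{−44} = 306347841644770462864800616/309485009821345068724781056.
As a reduced fraction: E[X] = 38293480205596307858100077/38685626227668133590597632 ≈ 0.9898633.
Is E[X] < 1? YES.
Since E[X] < 1, there exists a 4-coloring of K_{2021} with no monochromatic K_10; hence R_4(10) > 2021.

E[X] = 38293480205596307858100077/38685626227668133590597632 ≈ 0.9898633; E[X] < 1, so R_4(10) > 2021.


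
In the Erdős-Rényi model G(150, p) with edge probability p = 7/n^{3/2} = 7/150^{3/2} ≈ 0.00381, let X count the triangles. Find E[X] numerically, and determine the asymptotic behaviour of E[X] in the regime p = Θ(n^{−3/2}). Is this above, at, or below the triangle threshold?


Number of potential triangles: C(150, 3) = 551300.
Each occurs with probability p³ ≈ (0.00381)³ ≈ 5.53202e-08.
By linearity: E[X] = C(150, 3)·p³ ≈ 551300 · 5.53202e-08 ≈ 0.030.
Since α = 3/2 > 1, p = c/n^{3/2} = o(1/n) is below the triangle threshold p ~ 1/n. Asymptotically E[X] ~ (c³/6)·n^{3(1−α)} = (7³/6)·n^{-1.5} → 0, so by Markov's inequality G has no triangles w.h.p.

E[X] ≈ 0.030; in regime p = Θ(1/n^{3/2}) E[X] tends to 0 (below the triangle threshold p ~ 1/n).


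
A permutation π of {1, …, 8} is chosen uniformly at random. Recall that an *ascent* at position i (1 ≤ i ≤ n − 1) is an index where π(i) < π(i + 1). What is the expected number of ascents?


Write X = Σ X_I over i = 1, …, 7, with X_I the indicator of one ascent.
There are 7 indicators.
For each fixed i, the pair (π(i), π(i+1)) is a uniformly random ordered pair of distinct values from {1, …, 8}; by symmetry P[π(i) < π(i+1)] = 1/2.
By linearity: E[X] = 7 · (1/2) = (8 − 1) · (1/2) = 7/2 ≈ 3.5000.

E[X] = 7/2 = 3.5000.


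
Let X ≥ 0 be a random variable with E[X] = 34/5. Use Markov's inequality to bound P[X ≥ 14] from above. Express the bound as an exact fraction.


μ = E[X] = 34/5, a = 14.
Markov: P[X ≥ 14] ≤ μ/a = (34/5)/14 = 17/35.
Numerically: ≈ 0.48571.
(Since a = 14 > μ = 6.80000, the bound 17/35 is < 1 and informative.)

P[X ≥ 14] ≤ 17/35 ≈ 0.48571.


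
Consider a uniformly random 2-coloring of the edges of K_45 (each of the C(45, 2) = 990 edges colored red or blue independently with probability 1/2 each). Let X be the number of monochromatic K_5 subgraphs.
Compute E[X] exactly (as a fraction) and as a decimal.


Let X = Σ_S X_S over the C(45, 5) = 1221759 subsets S of size 5, where X_S = 1 if the K_5 on S is monochromatic.
For a fixed S, the K_5 on S has C(5, 2) = 10 edges. P[all 10 edges red] = (1/2)^10, and likewise for blue, so P[monochromatic] = 2·(1/2)^10 = 2^{1 − 10} = 1/512.
Summing: E[X] = C(45, 5) · 2^{1 − 10} = 1221759 · 1/512 = 1221759/512.
Numerically: E[X] ≈ 2386.248.

E[X] = C(45,5)·2^(1−C(5,2)) = 1221759/512 ≈ 2386.248.


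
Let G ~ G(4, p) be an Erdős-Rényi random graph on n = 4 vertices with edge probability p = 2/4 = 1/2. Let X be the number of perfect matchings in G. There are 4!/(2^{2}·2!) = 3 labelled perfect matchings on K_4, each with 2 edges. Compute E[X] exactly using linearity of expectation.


K_4 has 4!/(2^{2}·2!) = 3 labelled perfect matchings.
For each such perfect matching H, let X_H = 1 if all 2 edges of H are present in G. Then P[X_H = 1] = p^{2} = (1/2)^{2} = 1/4.
By linearity of expectation: E[X] = Σ_H E[X_H] = 3 · p^{2} = 3 · 1/4 = 3/4.
Numerically: E[X] ≈ 0.75.

E[X] = 3 · (1/2)^{2} = 3/4 ≈ 0.75.


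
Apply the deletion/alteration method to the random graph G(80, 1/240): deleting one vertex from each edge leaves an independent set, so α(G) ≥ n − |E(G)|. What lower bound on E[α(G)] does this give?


E[|E(G)|] = C(80, 2)·p = 3160 · (1/240) = 79/6.
E[α(G)] ≥ n − E[|E(G)|] = 80 − 79/6 = 401/6.
Numerically: ≈ 66.833.
(This is only a lower bound; the true E[α(G)] may be larger.)

E[α(G)] ≥ 401/6 ≈ 66.833.


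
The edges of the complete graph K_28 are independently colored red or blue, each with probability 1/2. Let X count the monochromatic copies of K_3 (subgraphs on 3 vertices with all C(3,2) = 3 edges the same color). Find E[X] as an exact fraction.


Let X = Σ_S X_S over the C(28, 3) = 3276 subsets S of size 3, where X_S = 1 if the K_3 on S is monochromatic.
For a fixed S, the K_3 on S has C(3, 2) = 3 edges. P[all 3 edges red] = (1/2)^3, and likewise for blue, so P[monochromatic] = 2·(1/2)^3 = 2^{1 − 3} = 1/4.
Summing: E[X] = C(28, 3) · 2^{1 − 3} = 3276 · 1/4 = 819.
Numerically: E[X] ≈ 819.000000.

E[X] = C(28,3)·2^(1−C(3,2)) = 819 ≈ 819.000000.


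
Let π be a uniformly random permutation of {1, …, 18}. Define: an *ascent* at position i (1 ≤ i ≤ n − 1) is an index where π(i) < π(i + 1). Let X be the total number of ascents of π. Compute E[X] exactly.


Write X = Σ X_I over i = 1, …, 17, with X_I the indicator of one ascent.
There are 17 indicators.
For each fixed i, the pair (π(i), π(i+1)) is a uniformly random ordered pair of distinct values from {1, …, 18}; by symmetry P[π(i) < π(i+1)] = 1/2.
By linearity: E[X] = 17 · (1/2) = (18 − 1) · (1/2) = 17/2 ≈ 8.50000.

E[X] = 17/2 = 8.50000.


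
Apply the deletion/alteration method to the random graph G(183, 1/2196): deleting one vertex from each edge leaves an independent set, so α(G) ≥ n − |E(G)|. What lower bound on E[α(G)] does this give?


E[|E(G)|] = C(183, 2)·p = 16653 · (1/2196) = 91/12.
E[α(G)] ≥ n − E[|E(G)|] = 183 − 91/12 = 2105/12.
Numerically: ≈ 175.41667.
(This is only a lower bound; the true E[α(G)] may be larger.)

E[α(G)] ≥ 2105/12 ≈ 175.41667.


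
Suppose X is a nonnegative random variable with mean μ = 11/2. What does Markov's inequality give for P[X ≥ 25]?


μ = E[X] = 11/2, a = 25.
Markov: P[X ≥ 25] ≤ μ/a = (11/2)/25 = 11/50.
Numerically: ≈ 0.22000.
(Since a = 25 > μ = 5.50000, the bound 11/50 is < 1 and informative.)

P[X ≥ 25] ≤ 11/50 ≈ 0.22000.


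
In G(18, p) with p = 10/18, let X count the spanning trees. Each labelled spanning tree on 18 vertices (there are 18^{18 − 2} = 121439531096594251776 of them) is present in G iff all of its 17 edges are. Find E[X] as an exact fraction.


K_18 has 18^{18 − 2} = 121439531096594251776 labelled spanning trees.
For each such spanning tree H, let X_H = 1 if all 17 edges of H are present in G. Then P[X_H = 1] = p^{17} = (5/9)^{17} = 762939453125/16677181699666569.
Summing the indicators: E[X] = Σ_H E[X_H] = 121439531096594251776 · p^{17} = 121439531096594251776 · 762939453125/16677181699666569 = 50000000000000000/9.
Numerically: E[X] ≈ 5.556e+15.

E[X] = 121439531096594251776 · (5/9)^{17} = 50000000000000000/9 ≈ 5.556e+15.


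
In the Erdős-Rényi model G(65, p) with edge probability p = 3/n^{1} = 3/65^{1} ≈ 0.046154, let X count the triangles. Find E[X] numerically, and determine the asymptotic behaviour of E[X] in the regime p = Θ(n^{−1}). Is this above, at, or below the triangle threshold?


Number of potential triangles: C(65, 3) = 43680.
Each occurs with probability p³ ≈ (0.046154)³ ≈ 9.8315885e-05.
By linearity: E[X] = C(65, 3)·p³ ≈ 43680 · 9.8315885e-05 ≈ 4.29444.
Here α = 1, so p = 3/n is exactly at the triangle threshold p ~ 1/n. Asymptotically E[X] → c³/6 = 3³/6 = 9/2 ≈ 4.50000, a bounded constant. In this regime the triangle count is asymptotically Poisson(c³/6).

E[X] ≈ 4.29444; in regime p = Θ(1/n^{1}) E[X] stays bounded (at the triangle threshold p ~ 1/n).


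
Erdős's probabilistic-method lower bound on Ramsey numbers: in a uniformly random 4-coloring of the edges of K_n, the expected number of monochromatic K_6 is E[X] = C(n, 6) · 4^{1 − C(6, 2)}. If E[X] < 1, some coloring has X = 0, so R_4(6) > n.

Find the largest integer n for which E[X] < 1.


We need C(n, 6) · 4^{1 − 15} < 1, i.e. C(n, 6) < 4^{15 − 1} = 268435456.
Check values of n near the boundary:
  n = 76: C(76, 6) = 218618940; 218618940 < 268435456? YES
  n = 77: C(77, 6) = 237093780; 237093780 < 268435456? YES
  n = 78: C(78, 6) = 256851595; 256851595 < 268435456? YES
  n = 79: C(79, 6) = 277962685; 277962685 < 268435456? NO
The largest n with C(n, 6) < 268435456 is n = 78 (where E[X] = 256851595/268435456 ≈ 0.956847). Hence R_4(6) > 78, i.e. R_4(6) ≥ 79.

Largest n = 78; hence R_4(6) > 78.


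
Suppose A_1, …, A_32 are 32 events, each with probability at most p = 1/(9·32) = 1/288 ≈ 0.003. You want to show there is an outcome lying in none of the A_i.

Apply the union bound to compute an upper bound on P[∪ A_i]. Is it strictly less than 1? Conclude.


Union bound: P[∪_{i=1}^{32} A_i] ≤ Σ_i P[A_i] ≤ 32·p = 32·(1/288) = 1/9.
Numerically: 1/9 ≈ 0.111.
Is 1/9 < 1? YES.
Since P[∪ A_i] ≤ 1/9 < 1, the complement has P[∩ A_i^c] ≥ 1 − 1/9 = 8/9 > 0, so some outcome avoids every A_i.

32·p = 1/9 ≈ 0.111; existence CERTIFIED by the union bound.


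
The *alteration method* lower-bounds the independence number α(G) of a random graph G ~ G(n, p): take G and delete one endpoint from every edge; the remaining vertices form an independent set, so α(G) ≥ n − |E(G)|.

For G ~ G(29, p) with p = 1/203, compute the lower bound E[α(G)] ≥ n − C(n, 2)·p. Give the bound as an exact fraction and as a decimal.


E[|E(G)|] = C(29, 2)·p = 406 · (1/203) = 2.
E[α(G)] ≥ n − E[|E(G)|] = 29 − 2 = 27.
Numerically: ≈ 27.000000.
(This is only a lower bound; the true E[α(G)] may be larger.)

E[α(G)] ≥ 27 ≈ 27.000000.


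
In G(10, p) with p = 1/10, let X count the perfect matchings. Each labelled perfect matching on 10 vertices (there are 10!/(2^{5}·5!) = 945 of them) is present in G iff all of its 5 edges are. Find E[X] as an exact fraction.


K_10 has 10!/(2^{5}·5!) = 945 labelled perfect matchings.
For each such perfect matching H, let X_H = 1 if all 5 edges of H are present in G. Then P[X_H = 1] = p^{5} = (1/10)^{5} = 1/100000.
Summing the indicators: E[X] = Σ_H E[X_H] = 945 · p^{5} = 945 · 1/100000 = 189/20000.
Numerically: E[X] ≈ 0.00945.

E[X] = 945 · (1/10)^{5} = 189/20000 ≈ 0.00945.


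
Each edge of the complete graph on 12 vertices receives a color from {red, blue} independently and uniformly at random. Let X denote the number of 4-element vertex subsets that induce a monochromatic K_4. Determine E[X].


Let X = Σ_S X_S over the C(12, 4) = 495 subsets S of size 4, where X_S = 1 if the K_4 on S is monochromatic.
For a fixed S, the K_4 on S has C(4, 2) = 6 edges. P[all 6 edges red] = (1/2)^6, and likewise for blue, so P[monochromatic] = 2·(1/2)^6 = 2^{1 − 6} = 1/32.
By linearity of expectation: E[X] = C(12, 4) · 2^{1 − 6} = 495 · 1/32 = 495/32.
Numerically: E[X] ≈ 15.46875.

E[X] = C(12,4)·2^(1−C(4,2)) = 495/32 ≈ 15.46875.


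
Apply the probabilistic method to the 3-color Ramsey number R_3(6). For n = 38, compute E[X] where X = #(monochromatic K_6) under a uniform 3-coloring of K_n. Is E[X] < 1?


E[X] = C(38, 6) · 3^{1 − 15} = 2760681 · 3^{−14} = 2760681/4782969.
As a reduced fraction: E[X] = 920227/1594323 ≈ 0.57719.
Is E[X] < 1? YES.
Since E[X] < 1, there exists a 3-coloring of K_{38} with no monochromatic K_6; hence R_3(6) > 38.

E[X] = 920227/1594323 ≈ 0.57719; E[X] < 1, so R_3(6) > 38.


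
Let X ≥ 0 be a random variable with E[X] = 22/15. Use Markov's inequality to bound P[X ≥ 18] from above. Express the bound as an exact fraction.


μ = E[X] = 22/15, a = 18.
Markov: P[X ≥ 18] ≤ μ/a = (22/15)/18 = 11/135.
Numerically: ≈ 0.081481.
(Since a = 18 > μ = 1.466667, the bound 11/135 is < 1 and informative.)

P[X ≥ 18] ≤ 11/135 ≈ 0.081481.


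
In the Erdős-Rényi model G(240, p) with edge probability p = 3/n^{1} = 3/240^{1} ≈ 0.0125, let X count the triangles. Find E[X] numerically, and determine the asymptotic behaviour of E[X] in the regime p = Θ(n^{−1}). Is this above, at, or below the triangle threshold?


Number of potential triangles: C(240, 3) = 2275280.
Each occurs with probability p³ ≈ (0.0125)³ ≈ 1.9531250e-06.
By linearity: E[X] = C(240, 3)·p³ ≈ 2275280 · 1.9531250e-06 ≈ 4.44391.
Here α = 1, so p = 3/n is exactly at the triangle threshold p ~ 1/n. Asymptotically E[X] → c³/6 = 3³/6 = 9/2 ≈ 4.50000, a bounded constant. In this regime the triangle count is asymptotically Poisson(c³/6).

E[X] ≈ 4.44391; in regime p = Θ(1/n^{1}) E[X] stays bounded (at the triangle threshold p ~ 1/n).


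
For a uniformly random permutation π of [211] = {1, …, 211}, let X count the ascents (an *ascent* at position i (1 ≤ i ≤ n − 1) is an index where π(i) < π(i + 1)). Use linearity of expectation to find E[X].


Write X = Σ X_I over i = 1, …, 210, with X_I the indicator of one ascent.
There are 210 indicators.
For each fixed i, the pair (π(i), π(i+1)) is a uniformly random ordered pair of distinct values from {1, …, 211}; by symmetry P[π(i) < π(i+1)] = 1/2.
By linearity: E[X] = 210 · (1/2) = (211 − 1) · (1/2) = 105 ≈ 105.000.

E[X] = 105 = 105.000.


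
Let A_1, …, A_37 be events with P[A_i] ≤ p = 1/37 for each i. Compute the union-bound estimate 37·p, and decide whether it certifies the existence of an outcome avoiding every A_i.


Union bound: P[∪_{i=1}^{37} A_i] ≤ Σ_i P[A_i] ≤ 37·p = 37·(1/37) = 1.
Numerically: 1 ≈ 1.0000.
Is 1 < 1? NO.
Since the bound 1 is ≥ 1, the union bound is uninformative here; it does NOT by itself certify existence.

37·p = 1 ≈ 1.0000; existence NOT certified by the union bound.


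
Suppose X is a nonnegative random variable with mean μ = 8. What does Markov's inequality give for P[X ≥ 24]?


μ = E[X] = 8, a = 24.
Markov: P[X ≥ 24] ≤ μ/a = (8)/24 = 1/3.
Numerically: ≈ 0.33333.
(Since a = 24 > μ = 8.00000, the bound 1/3 is < 1 and informative.)

P[X ≥ 24] ≤ 1/3 ≈ 0.33333.


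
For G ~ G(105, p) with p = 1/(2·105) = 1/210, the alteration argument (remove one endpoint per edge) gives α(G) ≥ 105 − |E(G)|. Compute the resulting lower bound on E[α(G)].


E[|E(G)|] = C(105, 2)·p = 5460 · (1/210) = 26.
E[α(G)] ≥ n − E[|E(G)|] = 105 − 26 = 79.
Numerically: ≈ 79.00000.
(This is only a lower bound; the true E[α(G)] may be larger.)

E[α(G)] ≥ 79 ≈ 79.00000.


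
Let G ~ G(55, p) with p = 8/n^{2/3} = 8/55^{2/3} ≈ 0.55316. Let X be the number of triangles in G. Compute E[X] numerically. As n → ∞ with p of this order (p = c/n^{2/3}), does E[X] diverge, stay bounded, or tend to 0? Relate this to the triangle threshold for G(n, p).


Number of potential triangles: C(55, 3) = 26235.
Each occurs with probability p³ ≈ (0.55316)³ ≈ 1.6925620e-01.
By linearity: E[X] = C(55, 3)·p³ ≈ 26235 · 1.6925620e-01 ≈ 4440.43636.
Since α = 2/3 < 1, p = c/n^{2/3} ≫ 1/n is above the triangle threshold p ~ 1/n. Asymptotically E[X] ~ (c³/6)·n^{3(1−α)} = (8³/6)·n^{1} → ∞; triangles are abundant w.h.p.

E[X] ≈ 4440.43636; in regime p = Θ(1/n^{2/3}) E[X] diverges (above the triangle threshold p ~ 1/n).


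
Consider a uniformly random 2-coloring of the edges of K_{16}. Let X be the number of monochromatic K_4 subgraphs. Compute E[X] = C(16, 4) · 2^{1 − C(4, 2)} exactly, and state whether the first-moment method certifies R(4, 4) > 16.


E[X] = C(16, 4) · 2^{1 − 6} = 1820 · 2^{−5} = 1820/32.
As a reduced fraction: E[X] = 455/8 ≈ 56.875000.
Is E[X] < 1? NO.
Since E[X] ≥ 1, the first-moment bound is inconclusive at n = 16; it does NOT by itself certify R(4, 4) > 16.

E[X] = 455/8 ≈ 56.875000; E[X] ≥ 1; first-moment method inconclusive here.


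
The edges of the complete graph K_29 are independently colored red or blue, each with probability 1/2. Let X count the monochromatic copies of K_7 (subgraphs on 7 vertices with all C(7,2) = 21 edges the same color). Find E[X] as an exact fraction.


Let X = Σ_S X_S over the C(29, 7) = 1560780 subsets S of size 7, where X_S = 1 if the K_7 on S is monochromatic.
For a fixed S, the K_7 on S has C(7, 2) = 21 edges. P[all 21 edges red] = (1/2)^21, and likewise for blue, so P[monochromatic] = 2·(1/2)^21 = 2^{1 − 21} = 1/1048576.
Summing: E[X] = C(29, 7) · 2^{1 − 21} = 1560780 · 1/1048576 = 390195/262144.
Numerically: E[X] ≈ 1.48848.

E[X] = C(29,7)·2^(1−C(7,2)) = 390195/262144 ≈ 1.48848.


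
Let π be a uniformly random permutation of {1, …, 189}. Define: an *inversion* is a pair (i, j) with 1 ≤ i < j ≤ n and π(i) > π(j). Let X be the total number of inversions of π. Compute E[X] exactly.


Write X = Σ X_I over the C(189, 2) = 17766 pairs i < j, with X_I the indicator of one inversion.
There are 17766 indicators.
For each fixed pair i < j, the values π(i) and π(j) are two distinct elements of {1, …, 189} in uniformly random order; by symmetry P[π(i) > π(j)] = 1/2.
By linearity: E[X] = 17766 · (1/2) = C(189, 2) · (1/2) = 17766/2 = 8883 ≈ 8883.00000.

E[X] = 8883 = 8883.00000.
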